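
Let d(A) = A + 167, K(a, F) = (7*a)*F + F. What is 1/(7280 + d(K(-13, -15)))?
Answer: 1/8797 ≈ 0.00011368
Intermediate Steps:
K(a, F) = F + 7*F*a (K(a, F) = 7*F*a + F = F + 7*F*a)
d(A) = 167 + A
1/(7280 + d(K(-13, -15))) = 1/(7280 + (167 - 15*(1 + 7*(-13)))) = 1/(7280 + (167 - 15*(1 - 91))) = 1/(7280 + (167 - 15*(-90))) = 1/(7280 + (167 + 1350)) = 1/(7280 + 1517) = 1/8797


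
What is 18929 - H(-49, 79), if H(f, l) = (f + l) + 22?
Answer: 18877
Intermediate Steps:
H(f, l) = 22 + f + l
18929 - H(-49, 79) = 18929 - (22 - 49 + 79) = 18929 - 1*52 = 18929 - 52 = 18877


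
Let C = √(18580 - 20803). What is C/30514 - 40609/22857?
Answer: -40609/22857 + 3*I*√247/30514 ≈ -1.7767 + 0.0015451*I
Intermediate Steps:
C = 3*I*√247 (C = √(-2223) = 3*I*√247 ≈ 47.149*I)
C/30514 - 40609/22857 = (3*I*√247)/30514 - 40609/22857 = (3*I*√247)*(1/30514) - 40609*1/22857 = 3*I*√247/30514 - 40609/22857 = -40609/22857 + 3*I*√247/30514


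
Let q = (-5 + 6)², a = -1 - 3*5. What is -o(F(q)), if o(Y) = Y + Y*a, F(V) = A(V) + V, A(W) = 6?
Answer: 105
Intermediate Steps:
a = -16 (a = -1 - 15 = -16)
q = 1 (q = 1² = 1)
F(V) = 6 + V
o(Y) = -15*Y (o(Y) = Y + Y*(-16) = Y - 16*Y = -15*Y)
-o(F(q)) = -(-15)*(6 + 1) = -(-15)*7 = -1*(-105) = 105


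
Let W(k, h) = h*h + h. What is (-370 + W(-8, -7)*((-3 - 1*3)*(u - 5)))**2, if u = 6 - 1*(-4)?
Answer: 2656900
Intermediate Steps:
W(k, h) = h + h**2 (W(k, h) = h**2 + h = h + h**2)
u = 10 (u = 6 + 4 = 10)
(-370 + W(-8, -7)*((-3 - 1*3)*(u - 5)))**2 = (-370 + (-7*(1 - 7))*((-3 - 1*3)*(10 - 5)))**2 = (-370 + (-7*(-6))*((-3 - 3)*5))**2 = (-370 + 42*(-6*5))**2 = (-370 + 42*(-30))**2 = (-370 - 1260)**2 = (-1630)**2 = 2656900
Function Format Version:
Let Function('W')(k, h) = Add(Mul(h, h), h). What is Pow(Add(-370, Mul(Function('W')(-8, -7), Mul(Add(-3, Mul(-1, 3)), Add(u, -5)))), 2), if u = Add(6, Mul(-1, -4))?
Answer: 2656900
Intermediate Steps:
Function('W')(k, h) = Add(h, Pow(h, 2)) (Function('W')(k, h) = Add(Pow(h, 2), h) = Add(h, Pow(h, 2)))
u = 10 (u = Add(6, 4) = 10)
Pow(Add(-370, Mul(Function('W')(-8, -7), Mul(Add(-3, Mul(-1, 3)), Add(u, -5)))), 2) = Pow(Add(-370, Mul(Mul(-7, Add(1, -7)), Mul(Add(-3, Mul(-1, 3)), Add(10, -5)))), 2) = Pow(Add(-370, Mul(Mul(-7, -6), Mul(Add(-3, -3), 5))), 2) = Pow(Add(-370, Mul(42, Mul(-6, 5))), 2) = Pow(Add(-370, Mul(42, -30)), 2) = Pow(Add(-370, -1260), 2) = Pow(-1630, 2) = 2656900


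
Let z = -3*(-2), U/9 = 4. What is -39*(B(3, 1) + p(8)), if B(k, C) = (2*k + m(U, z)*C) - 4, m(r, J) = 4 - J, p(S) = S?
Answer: -312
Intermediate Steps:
U = 36 (U = 9*4 = 36)
z = 6
B(k, C) = -4 - 2*C + 2*k (B(k, C) = (2*k + (4 - 1*6)*C) - 4 = (2*k + (4 - 6)*C) - 4 = (2*k - 2*C) - 4 = (-2*C + 2*k) - 4 = -4 - 2*C + 2*k)
-39*(B(3, 1) + p(8)) = -39*((-4 - 2*1 + 2*3) + 8) = -39*((-4 - 2 + 6) + 8) = -39*(0 + 8) = -39*8 = -312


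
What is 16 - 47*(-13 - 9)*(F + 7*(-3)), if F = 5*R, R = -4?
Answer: -42378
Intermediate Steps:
F = -20 (F = 5*(-4) = -20)
16 - 47*(-13 - 9)*(F + 7*(-3)) = 16 - 47*(-13 - 9)*(-20 + 7*(-3)) = 16 - (-1034)*(-20 - 21) = 16 - (-1034)*(-41) = 16 - 47*902 = 16 - 42394 = -42378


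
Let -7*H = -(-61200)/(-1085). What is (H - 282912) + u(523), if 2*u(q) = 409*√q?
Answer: -429731088/1519 + 409*√523/2 ≈ -2.7823e+5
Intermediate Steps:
u(q) = 409*√q/2 (u(q) = (409*√q)/2 = 409*√q/2)
H = 12240/1519 (H = -(-30)*(-2040/(-1085))/7 = -(-30)*(-2040*(-1/1085))/7 = -(-30)*408/(7*217) = -⅐*(-12240/217) = 12240/1519 ≈ 8.0579)
(H - 282912) + u(523) = (12240/1519 - 282912) + 409*√523/2 = -429731088/1519 + 409*√523/2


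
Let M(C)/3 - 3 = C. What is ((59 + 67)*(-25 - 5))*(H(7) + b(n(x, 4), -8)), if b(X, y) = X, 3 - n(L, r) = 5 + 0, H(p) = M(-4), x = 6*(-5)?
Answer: 18900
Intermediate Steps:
M(C) = 9 + 3*C
x = -30
H(p) = -3 (H(p) = 9 + 3*(-4) = 9 - 12 = -3)
n(L, r) = -2 (n(L, r) = 3 - (5 + 0) = 3 - 1*5 = 3 - 5 = -2)
((59 + 67)*(-25 - 5))*(H(7) + b(n(x, 4), -8)) = ((59 + 67)*(-25 - 5))*(-3 - 2) = (126*(-30))*(-5) = -3780*(-5) = 18900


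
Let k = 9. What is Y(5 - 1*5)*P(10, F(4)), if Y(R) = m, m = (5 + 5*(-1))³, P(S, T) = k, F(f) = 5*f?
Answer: 0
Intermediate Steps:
P(S, T) = 9
m = 0 (m = (5 - 5)³ = 0³ = 0)
Y(R) = 0
Y(5 - 1*5)*P(10, F(4)) = 0*9 = 0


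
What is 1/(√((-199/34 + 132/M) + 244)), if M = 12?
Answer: √288014/8471 ≈ 0.063354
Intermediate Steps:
1/(√((-199/34 + 132/M) + 244)) = 1/(√((-199/34 + 132/12) + 244)) = 1/(√((-199*1/34 + 132*(1/12)) + 244)) = 1/(√((-199/34 + 11) + 244)) = 1/(√(175/34 + 244)) = 1/(√(8471/34)) = 1/(√288014/34) = √288014/8471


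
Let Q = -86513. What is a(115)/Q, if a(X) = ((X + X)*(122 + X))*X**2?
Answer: -720894750/86513 ≈ -8332.8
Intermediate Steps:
a(X) = 2*X**3*(122 + X) (a(X) = ((2*X)*(122 + X))*X**2 = (2*X*(122 + X))*X**2 = 2*X**3*(122 + X))
a(115)/Q = (2*115**3*(122 + 115))/(-86513) = (2*1520875*237)*(-1/86513) = 720894750*(-1/86513) = -720894750/86513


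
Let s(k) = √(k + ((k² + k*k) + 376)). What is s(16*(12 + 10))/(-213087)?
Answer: -2*√62134/213087 ≈ -0.0023396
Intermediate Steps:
s(k) = √(376 + k + 2*k²) (s(k) = √(k + ((k² + k²) + 376)) = √(k + (2*k² + 376)) = √(k + (376 + 2*k²)) = √(376 + k + 2*k²))
s(16*(12 + 10))/(-213087) = √(376 + 16*(12 + 10) + 2*(16*(12 + 10))²)/(-213087) = √(376 + 16*22 + 2*(16*22)²)*(-1/213087) = √(376 + 352 + 2*352²)*(-1/213087) = √(376 + 352 + 2*123904)*(-1/213087) = √(376 + 352 + 247808)*(-1/213087) = √248536*(-1/213087) = (2*√62134)*(-1/213087) = -2*√62134/213087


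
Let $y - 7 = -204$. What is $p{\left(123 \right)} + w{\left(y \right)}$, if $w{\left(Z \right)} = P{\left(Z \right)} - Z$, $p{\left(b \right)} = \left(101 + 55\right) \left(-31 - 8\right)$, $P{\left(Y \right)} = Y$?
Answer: $-6084$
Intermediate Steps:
$y = -197$ ($y = 7 - 204 = -197$)
$p{\left(b \right)} = -6084$ ($p{\left(b \right)} = 156 \left(-39\right) = -6084$)
$w{\left(Z \right)} = 0$ ($w{\left(Z \right)} = Z - Z = 0$)
$p{\left(123 \right)} + w{\left(y \right)} = -6084 + 0 = -6084$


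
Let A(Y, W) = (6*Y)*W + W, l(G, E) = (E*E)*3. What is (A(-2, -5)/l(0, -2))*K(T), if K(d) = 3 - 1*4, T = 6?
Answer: -55/12 ≈ -4.5833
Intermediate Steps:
l(G, E) = 3*E**2 (l(G, E) = E**2*3 = 3*E**2)
A(Y, W) = W + 6*W*Y (A(Y, W) = 6*W*Y + W = W + 6*W*Y)
K(d) = -1 (K(d) = 3 - 4 = -1)
(A(-2, -5)/l(0, -2))*K(T) = ((-5*(1 + 6*(-2)))/((3*(-2)**2)))*(-1) = ((-5*(1 - 12))/((3*4)))*(-1) = (-5*(-11)/12)*(-1) = (55*(1/12))*(-1) = (55/12)*(-1) = -55/12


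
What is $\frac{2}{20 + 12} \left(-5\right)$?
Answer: $- \frac{5}{16} \approx -0.3125$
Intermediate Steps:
$\frac{2}{20 + 12} \left(-5\right) = \frac{2}{32} \left(-5\right) = 2 \cdot \frac{1}{32} \left(-5\right) = \frac{1}{16} \left(-5\right) = - \frac{5}{16}$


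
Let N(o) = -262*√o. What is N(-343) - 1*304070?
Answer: -304070 - 1834*I*√7 ≈ -3.0407e+5 - 4852.3*I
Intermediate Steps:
N(-343) - 1*304070 = -1834*I*√7 - 1*304070 = -1834*I*√7 - 304070 = -304070 - 1834*I*√7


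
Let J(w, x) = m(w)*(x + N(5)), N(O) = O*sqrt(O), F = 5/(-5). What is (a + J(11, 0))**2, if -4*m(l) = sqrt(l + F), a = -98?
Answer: 77457/8 + 1225*sqrt(2) ≈ 11415.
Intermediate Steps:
F = -1 (F = 5*(-1/5) = -1)
N(O) = O**(3/2)
m(l) = -sqrt(-1 + l)/4 (m(l) = -sqrt(l - 1)/4 = -sqrt(-1 + l)/4)
J(w, x) = -sqrt(-1 + w)*(x + 5*sqrt(5))/4 (J(w, x) = (-sqrt(-1 + w)/4)*(x + 5**(3/2)) = (-sqrt(-1 + w)/4)*(x + 5*sqrt(5)) = -sqrt(-1 + w)*(x + 5*sqrt(5))/4)
(a + J(11, 0))**2 = (-98 + sqrt(-1 + 11)*(-1*0 - 5*sqrt(5))/4)**2 = (-98 + sqrt(10)*(0 - 5*sqrt(5))/4)**2 = (-98 + sqrt(10)*(-5*sqrt(5))/4)**2 = (-98 - 25*sqrt(2)/4)**2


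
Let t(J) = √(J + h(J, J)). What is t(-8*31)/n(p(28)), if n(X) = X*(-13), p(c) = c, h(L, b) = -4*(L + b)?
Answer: -√434/182 ≈ -0.11447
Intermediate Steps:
h(L, b) = -4*L - 4*b
t(J) = √7*√(-J) (t(J) = √(J + (-4*J - 4*J)) = √(J - 8*J) = √(-7*J) = √7*√(-J))
n(X) = -13*X
t(-8*31)/n(p(28)) = (√7*√(-(-8)*31))/((-13*28)) = (√7*√(-1*(-248)))/(-364) = (√7*√248)*(-1/364) = (√7*(2*√62))*(-1/364) = (2*√434)*(-1/364) = -√434/182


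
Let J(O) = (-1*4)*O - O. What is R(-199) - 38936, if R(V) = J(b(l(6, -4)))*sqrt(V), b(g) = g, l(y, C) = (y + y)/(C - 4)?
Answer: -38936 + 15*I*sqrt(199)/2 ≈ -38936.0 + 105.8*I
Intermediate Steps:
l(y, C) = 2*y/(-4 + C) (l(y, C) = (2*y)/(-4 + C) = 2*y/(-4 + C))
J(O) = -5*O (J(O) = -4*O - O = -5*O)
R(V) = 15*sqrt(V)/2 (R(V) = (-10*6/(-4 - 4))*sqrt(V) = (-10*6/(-8))*sqrt(V) = (-10*6*(-1)/8)*sqrt(V) = (-5*(-3/2))*sqrt(V) = 15*sqrt(V)/2)
R(-199) - 38936 = 15*sqrt(-199)/2 - 38936 = 15*(I*sqrt(199))/2 - 38936 = 15*I*sqrt(199)/2 - 38936 = -38936 + 15*I*sqrt(199)/2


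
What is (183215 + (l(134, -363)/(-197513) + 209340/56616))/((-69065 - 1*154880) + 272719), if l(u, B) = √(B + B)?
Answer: 78584165/20919612 - I*√6/875772642 ≈ 3.7565 - 2.7969e-9*I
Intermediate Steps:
l(u, B) = √2*√B (l(u, B) = √(2*B) = √2*√B)
(183215 + (l(134, -363)/(-197513) + 209340/56616))/((-69065 - 1*154880) + 272719) = (183215 + ((√2*√(-363))/(-197513) + 209340/56616))/((-69065 - 1*154880) + 272719) = (183215 + ((√2*(11*I*√3))*(-1/197513) + 209340*(1/56616)))/((-69065 - 154880) + 272719) = (183215 + ((11*I*√6)*(-1/197513) + 17445/4718))/(-223945 + 272719) = (183215 + (-11*I*√6/197513 + 17445/4718))/48774 = (183215 + (17445/4718 - 11*I*√6/197513))*(1/48774) = (864425815/4718 - 11*I*√6/197513)*(1/48774) = 78584165/20919612 - I*√6/875772642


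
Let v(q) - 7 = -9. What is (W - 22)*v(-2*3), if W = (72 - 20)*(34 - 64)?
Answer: 3164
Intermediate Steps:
v(q) = -2 (v(q) = 7 - 9 = -2)
W = -1560 (W = 52*(-30) = -1560)
(W - 22)*v(-2*3) = (-1560 - 22)*(-2) = -1582*(-2) = 3164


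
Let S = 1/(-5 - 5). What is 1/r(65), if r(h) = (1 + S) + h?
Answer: 10/659 ≈ 0.015175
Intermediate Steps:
S = -1/10 (S = 1/(-10) = -1/10 ≈ -0.10000)
r(h) = 9/10 + h (r(h) = (1 - 1/10) + h = 9/10 + h)
1/r(65) = 1/(9/10 + 65) = 1/(659/10) = 10/659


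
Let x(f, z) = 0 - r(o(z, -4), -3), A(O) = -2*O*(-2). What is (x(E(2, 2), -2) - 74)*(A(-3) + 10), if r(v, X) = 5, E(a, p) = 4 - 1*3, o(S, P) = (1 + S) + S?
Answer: 158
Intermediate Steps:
o(S, P) = 1 + 2*S
E(a, p) = 1 (E(a, p) = 4 - 3 = 1)
A(O) = 4*O
x(f, z) = -5 (x(f, z) = 0 - 1*5 = 0 - 5 = -5)
(x(E(2, 2), -2) - 74)*(A(-3) + 10) = (-5 - 74)*(4*(-3) + 10) = -79*(-12 + 10) = -79*(-2) = 158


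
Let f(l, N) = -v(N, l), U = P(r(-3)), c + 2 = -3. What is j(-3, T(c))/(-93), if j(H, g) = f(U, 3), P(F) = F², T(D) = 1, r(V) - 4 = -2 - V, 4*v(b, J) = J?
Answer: 25/372 ≈ 0.067204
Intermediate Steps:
c = -5 (c = -2 - 3 = -5)
v(b, J) = J/4
r(V) = 2 - V (r(V) = 4 + (-2 - V) = 2 - V)
U = 25 (U = (2 - 1*(-3))² = (2 + 3)² = 5² = 25)
f(l, N) = -l/4
j(H, g) = -25/4 (j(H, g) = -¼*25 = -25/4)
j(-3, T(c))/(-93) = -25/4/(-93) = -25/4*(-1/93) = 25/372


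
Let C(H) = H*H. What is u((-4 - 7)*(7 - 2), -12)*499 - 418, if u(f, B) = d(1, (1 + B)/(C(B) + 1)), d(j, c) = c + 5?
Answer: 295676/145 ≈ 2039.1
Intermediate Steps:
C(H) = H²
d(j, c) = 5 + c
u(f, B) = 5 + (1 + B)/(1 + B²) (u(f, B) = 5 + (1 + B)/(B² + 1) = 5 + (1 + B)/(1 + B²))
u((-4 - 7)*(7 - 2), -12)*499 - 418 = ((6 - 12 + 5*(-12)²)/(1 + (-12)²))*499 - 418 = ((6 - 12 + 5*144)/(1 + 144))*499 - 418 = ((6 - 12 + 720)/145)*499 - 418 = ((1/145)*714)*499 - 418 = (714/145)*499 - 418 = 356286/145 - 418 = 295676/145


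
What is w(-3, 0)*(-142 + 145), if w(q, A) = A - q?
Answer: 9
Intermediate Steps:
w(-3, 0)*(-142 + 145) = (0 - 1*(-3))*(-142 + 145) = (0 + 3)*3 = 3*3 = 9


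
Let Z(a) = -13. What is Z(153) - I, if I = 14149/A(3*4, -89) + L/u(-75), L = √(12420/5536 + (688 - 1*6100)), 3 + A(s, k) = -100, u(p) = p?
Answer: 12810/103 + I*√2590537638/51900 ≈ 124.37 + 0.98068*I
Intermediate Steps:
A(s, k) = -103 (A(s, k) = -3 - 100 = -103)
L = I*√2590537638/692 (L = √(12420*(1/5536) + (688 - 6100)) = √(3105/1384 - 5412) = √(-7487103/1384) = I*√2590537638/692 ≈ 73.551*I)
I = -14149/103 - I*√2590537638/51900 (I = 14149/(-103) + (I*√2590537638/692)/(-75) = 14149*(-1/103) + (I*√2590537638/692)*(-1/75) = -14149/103 - I*√2590537638/51900 ≈ -137.37 - 0.98068*I)
Z(153) - I = -13 - (-14149/103 - I*√2590537638/51900) = -13 + (14149/103 + I*√2590537638/51900) = 12810/103 + I*√2590537638/51900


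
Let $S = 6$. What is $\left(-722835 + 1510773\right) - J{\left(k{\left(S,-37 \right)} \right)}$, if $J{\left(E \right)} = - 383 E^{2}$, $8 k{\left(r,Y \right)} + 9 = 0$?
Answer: $\frac{50459055}{64} \approx 7.8842 \cdot 10^{5}$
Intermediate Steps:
$k{\left(r,Y \right)} = - \frac{9}{8}$ ($k{\left(r,Y \right)} = - \frac{9}{8} + \frac{1}{8} \cdot 0 = - \frac{9}{8} + 0 = - \frac{9}{8}$)
$\left(-722835 + 1510773\right) - J{\left(k{\left(S,-37 \right)} \right)} = \left(-722835 + 1510773\right) - - 383 \left(- \frac{9}{8}\right)^{2} = 787938 - \left(-383\right) \frac{81}{64} = 787938 - - \frac{31023}{64} = 787938 + \frac{31023}{64} = \frac{50459055}{64}$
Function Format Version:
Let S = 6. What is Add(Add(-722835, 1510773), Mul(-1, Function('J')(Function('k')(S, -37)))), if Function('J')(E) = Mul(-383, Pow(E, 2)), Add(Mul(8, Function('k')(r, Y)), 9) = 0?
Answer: Rational(50459055, 64) ≈ 7.8842e+5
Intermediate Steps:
Function('k')(r, Y) = Rational(-9, 8) (Function('k')(r, Y) = Add(Rational(-9, 8), Mul(Rational(1, 8), 0)) = Add(Rational(-9, 8), 0) = Rational(-9, 8))
Add(Add(-722835, 1510773), Mul(-1, Function('J')(Function('k')(S, -37)))) = Add(Add(-722835, 1510773), Mul(-1, Mul(-383, Pow(Rational(-9, 8), 2)))) = Add(787938, Mul(-1, Mul(-383, Rational(81, 64)))) = Add(787938, Mul(-1, Rational(-31023, 64))) = Add(787938, Rational(31023, 64)) = Rational(50459055, 64)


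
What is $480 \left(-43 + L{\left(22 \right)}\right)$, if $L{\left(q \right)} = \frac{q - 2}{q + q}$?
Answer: $- \frac{224640}{11} \approx -20422.0$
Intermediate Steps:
$L{\left(q \right)} = \frac{-2 + q}{2 q}$
$480 \left(-43 + L{\left(22 \right)}\right) = 480 \left(-43 + \frac{-2 + 22}{2 \cdot 22}\right) = 480 \left(-43 + \frac{1}{2} \cdot \frac{1}{22} \cdot 20\right) = 480 \left(-43 + \frac{5}{11}\right) = 480 \left(- \frac{468}{11}\right) = - \frac{224640}{11}$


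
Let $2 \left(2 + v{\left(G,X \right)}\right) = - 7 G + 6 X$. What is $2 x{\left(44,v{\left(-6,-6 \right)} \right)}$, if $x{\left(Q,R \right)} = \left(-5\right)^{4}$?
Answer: $1250$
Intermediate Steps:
$v{\left(G,X \right)} = -2 + 3 X - \frac{7 G}{2}$ ($v{\left(G,X \right)} = -2 + \frac{- 7 G + 6 X}{2} = -2 - \left(- 3 X + \frac{7 G}{2}\right) = -2 + 3 X - \frac{7 G}{2}$)
$x{\left(Q,R \right)} = 625$
$2 x{\left(44,v{\left(-6,-6 \right)} \right)} = 2 \cdot 625 = 1250$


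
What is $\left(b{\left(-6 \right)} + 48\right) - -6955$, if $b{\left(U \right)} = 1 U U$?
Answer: $7039$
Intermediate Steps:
$b{\left(U \right)} = U^{2}$ ($b{\left(U \right)} = U U = U^{2}$)
$\left(b{\left(-6 \right)} + 48\right) - -6955 = \left(\left(-6\right)^{2} + 48\right) - -6955 = \left(36 + 48\right) + 6955 = 84 + 6955 = 7039$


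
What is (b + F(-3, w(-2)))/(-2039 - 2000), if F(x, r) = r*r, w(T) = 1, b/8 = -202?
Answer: 1615/4039 ≈ 0.39985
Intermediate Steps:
b = -1616 (b = 8*(-202) = -1616)
F(x, r) = r**2
(b + F(-3, w(-2)))/(-2039 - 2000) = (-1616 + 1**2)/(-2039 - 2000) = (-1616 + 1)/(-4039) = -1615*(-1/4039) = 1615/4039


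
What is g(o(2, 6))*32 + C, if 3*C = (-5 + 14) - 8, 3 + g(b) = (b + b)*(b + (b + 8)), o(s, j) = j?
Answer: 22753/3 ≈ 7584.3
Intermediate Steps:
g(b) = -3 + 2*b*(8 + 2*b) (g(b) = -3 + (b + b)*(b + (b + 8)) = -3 + (2*b)*(b + (8 + b)) = -3 + (2*b)*(8 + 2*b) = -3 + 2*b*(8 + 2*b))
C = ⅓ (C = ((-5 + 14) - 8)/3 = (9 - 8)/3 = (⅓)*1 = ⅓ ≈ 0.33333)
g(o(2, 6))*32 + C = (-3 + 4*6² + 16*6)*32 + ⅓ = (-3 + 4*36 + 96)*32 + ⅓ = (-3 + 144 + 96)*32 + ⅓ = 237*32 + ⅓ = 7584 + ⅓ = 22753/3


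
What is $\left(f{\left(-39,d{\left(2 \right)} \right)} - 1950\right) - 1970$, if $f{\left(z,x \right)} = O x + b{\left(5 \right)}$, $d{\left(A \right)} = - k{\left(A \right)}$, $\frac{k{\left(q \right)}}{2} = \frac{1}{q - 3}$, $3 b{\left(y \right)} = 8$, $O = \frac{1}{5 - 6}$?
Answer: $- \frac{11758}{3} \approx -3919.3$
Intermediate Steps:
$O = -1$ ($O = \frac{1}{-1} = -1$)
$b{\left(y \right)} = \frac{8}{3}$ ($b{\left(y \right)} = \frac{1}{3} \cdot 8 = \frac{8}{3}$)
$k{\left(q \right)} = \frac{2}{-3 + q}$ ($k{\left(q \right)} = \frac{2}{q - 3} = \frac{2}{-3 + q}$)
$d{\left(A \right)} = - \frac{2}{-3 + A}$
$f{\left(z,x \right)} = \frac{8}{3} - x$ ($f{\left(z,x \right)} = - x + \frac{8}{3} = \frac{8}{3} - x$)
$\left(f{\left(-39,d{\left(2 \right)} \right)} - 1950\right) - 1970 = \left(\left(\frac{8}{3} - - \frac{2}{-3 + 2}\right) - 1950\right) - 1970 = \left(\left(\frac{8}{3} - - \frac{2}{-1}\right) - 1950\right) - 1970 = \left(\left(\frac{8}{3} - \left(-2\right) \left(-1\right)\right) - 1950\right) - 1970 = \left(\left(\frac{8}{3} - 2\right) - 1950\right) - 1970 = \left(\frac{2}{3} - 1950\right) - 1970 = - \frac{5848}{3} - 1970 = - \frac{11758}{3}$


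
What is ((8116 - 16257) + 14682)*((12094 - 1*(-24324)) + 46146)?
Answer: 540051124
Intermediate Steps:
((8116 - 16257) + 14682)*((12094 - 1*(-24324)) + 46146) = (-8141 + 14682)*((12094 + 24324) + 46146) = 6541*(36418 + 46146) = 6541*82564 = 540051124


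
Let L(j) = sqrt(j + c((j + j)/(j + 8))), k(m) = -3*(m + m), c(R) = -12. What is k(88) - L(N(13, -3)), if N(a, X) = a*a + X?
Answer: -528 - sqrt(154) ≈ -540.41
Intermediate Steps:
N(a, X) = X + a**2 (N(a, X) = a**2 + X = X + a**2)
k(m) = -6*m
L(j) = sqrt(-12 + j) (L(j) = sqrt(j - 12) = sqrt(-12 + j))
k(88) - L(N(13, -3)) = -6*88 - sqrt(-12 + (-3 + 13**2)) = -528 - sqrt(-12 + (-3 + 169)) = -528 - sqrt(-12 + 166) = -528 - sqrt(154)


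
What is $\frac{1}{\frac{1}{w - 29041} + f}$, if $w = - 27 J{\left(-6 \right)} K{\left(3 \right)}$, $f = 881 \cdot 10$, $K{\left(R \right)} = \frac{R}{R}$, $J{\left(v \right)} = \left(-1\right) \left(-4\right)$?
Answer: $\frac{29149}{256802689} \approx 0.00011351$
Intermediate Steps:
$J{\left(v \right)} = 4$
$K{\left(R \right)} = 1$
$f = 8810$
$w = -108$ ($w = \left(-27\right) 4 \cdot 1 = \left(-108\right) 1 = -108$)
$\frac{1}{\frac{1}{w - 29041} + f} = \frac{1}{\frac{1}{-108 - 29041} + 8810} = \frac{1}{\frac{1}{-29149} + 8810} = \frac{1}{- \frac{1}{29149} + 8810} = \frac{1}{\frac{256802689}{29149}} = \frac{29149}{256802689}$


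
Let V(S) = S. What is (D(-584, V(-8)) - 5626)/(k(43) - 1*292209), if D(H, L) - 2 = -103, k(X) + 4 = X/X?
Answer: 1909/97404 ≈ 0.019599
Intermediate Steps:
k(X) = -3 (k(X) = -4 + X/X = -4 + 1 = -3)
D(H, L) = -101 (D(H, L) = 2 - 103 = -101)
(D(-584, V(-8)) - 5626)/(k(43) - 1*292209) = (-101 - 5626)/(-3 - 1*292209) = -5727/(-3 - 292209) = -5727/(-292212) = -5727*(-1/292212) = 1909/97404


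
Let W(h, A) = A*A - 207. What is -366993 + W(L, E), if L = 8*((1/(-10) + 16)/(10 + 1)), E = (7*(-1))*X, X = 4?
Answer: -366416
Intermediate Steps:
E = -28 (E = (7*(-1))*4 = -7*4 = -28)
L = 636/55 (L = 8*((-1/10 + 16)/11) = 8*((159/10)*(1/11)) = 8*(159/110) = 636/55 ≈ 11.564)
W(h, A) = -207 + A**2 (W(h, A) = A**2 - 207 = -207 + A**2)
-366993 + W(L, E) = -366993 + (-207 + (-28)**2) = -366993 + (-207 + 784) = -366993 + 577 = -366416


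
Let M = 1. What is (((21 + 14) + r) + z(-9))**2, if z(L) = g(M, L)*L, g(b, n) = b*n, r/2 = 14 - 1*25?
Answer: 8836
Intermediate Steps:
r = -22 (r = 2*(14 - 1*25) = 2*(14 - 25) = 2*(-11) = -22)
z(L) = L**2 (z(L) = (1*L)*L = L*L = L**2)
(((21 + 14) + r) + z(-9))**2 = (((21 + 14) - 22) + (-9)**2)**2 = ((35 - 22) + 81)**2 = (13 + 81)**2 = 94**2 = 8836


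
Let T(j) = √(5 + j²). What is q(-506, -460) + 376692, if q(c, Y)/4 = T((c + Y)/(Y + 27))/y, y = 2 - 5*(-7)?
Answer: 376692 + 4*√1870601/16021 ≈ 3.7669e+5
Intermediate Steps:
y = 37 (y = 2 + 35 = 37)
q(c, Y) = 4*√(5 + (Y + c)²/(27 + Y)²)/37 (q(c, Y) = 4*(√(5 + ((c + Y)/(Y + 27))²)/37) = 4*(√(5 + ((Y + c)/(27 + Y))²)*(1/37)) = 4*(√(5 + (Y + c)²/(27 + Y)²)*(1/37)) = 4*(√(5 + (Y + c)²/(27 + Y)²)/37) = 4*√(5 + (Y + c)²/(27 + Y)²)/37)
q(-506, -460) + 376692 = 4*√(5 + (-460 - 506)²/(27 - 460)²)/37 + 376692 = 4*√(5 + (-966)²/(-433)²)/37 + 376692 = 4*√(5 + (1/187489)*933156)/37 + 376692 = 4*√(5 + 933156/187489)/37 + 376692 = 4*√(1870601/187489)/37 + 376692 = 4*(√1870601/433)/37 + 376692 = 4*√1870601/16021 + 376692 = 376692 + 4*√1870601/16021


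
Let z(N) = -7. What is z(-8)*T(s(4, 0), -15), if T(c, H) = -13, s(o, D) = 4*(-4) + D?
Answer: 91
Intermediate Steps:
s(o, D) = -16 + D
z(-8)*T(s(4, 0), -15) = -7*(-13) = 91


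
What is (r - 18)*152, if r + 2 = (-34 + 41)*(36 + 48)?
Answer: 86336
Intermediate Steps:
r = 586 (r = -2 + (-34 + 41)*(36 + 48) = -2 + 7*84 = -2 + 588 = 586)
(r - 18)*152 = (586 - 18)*152 = 568*152 = 86336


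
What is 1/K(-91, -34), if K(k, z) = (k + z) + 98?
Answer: -1/27 ≈ -0.037037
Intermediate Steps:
K(k, z) = 98 + k + z
1/K(-91, -34) = 1/(98 - 91 - 34) = 1/(-27) = -1/27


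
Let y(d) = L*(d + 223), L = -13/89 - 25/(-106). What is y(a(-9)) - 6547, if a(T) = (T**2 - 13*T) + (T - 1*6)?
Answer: -30710258/4717 ≈ -6510.5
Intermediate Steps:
L = 847/9434 (L = -13*1/89 - 25*(-1/106) = -13/89 + 25/106 = 847/9434 ≈ 0.089782)
a(T) = -6 + T**2 - 12*T (a(T) = (T**2 - 13*T) + (T - 6) = (T**2 - 13*T) + (-6 + T) = -6 + T**2 - 12*T)
y(d) = 188881/9434 + 847*d/9434 (y(d) = 847*(d + 223)/9434 = 847*(223 + d)/9434 = 188881/9434 + 847*d/9434)
y(a(-9)) - 6547 = (188881/9434 + 847*(-6 + (-9)**2 - 12*(-9))/9434) - 6547 = (188881/9434 + 847*(-6 + 81 + 108)/9434) - 6547 = (188881/9434 + (847/9434)*183) - 6547 = (188881/9434 + 155001/9434) - 6547 = 171941/4717 - 6547 = -30710258/4717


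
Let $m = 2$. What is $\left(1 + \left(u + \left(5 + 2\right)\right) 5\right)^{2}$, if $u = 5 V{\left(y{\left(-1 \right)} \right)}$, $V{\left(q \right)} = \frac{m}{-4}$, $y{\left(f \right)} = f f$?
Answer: $\frac{2209}{4} \approx 552.25$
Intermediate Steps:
$y{\left(f \right)} = f^{2}$
$V{\left(q \right)} = - \frac{1}{2}$ ($V{\left(q \right)} = \frac{2}{-4} = 2 \left(- \frac{1}{4}\right) = - \frac{1}{2}$)
$u = - \frac{5}{2}$ ($u = 5 \left(- \frac{1}{2}\right) = - \frac{5}{2} \approx -2.5$)
$\left(1 + \left(u + \left(5 + 2\right)\right) 5\right)^{2} = \left(1 + \left(- \frac{5}{2} + \left(5 + 2\right)\right) 5\right)^{2} = \left(1 + \left(- \frac{5}{2} + 7\right) 5\right)^{2} = \left(1 + \frac{9}{2} \cdot 5\right)^{2} = \left(1 + \frac{45}{2}\right)^{2} = \left(\frac{47}{2}\right)^{2} = \frac{2209}{4}$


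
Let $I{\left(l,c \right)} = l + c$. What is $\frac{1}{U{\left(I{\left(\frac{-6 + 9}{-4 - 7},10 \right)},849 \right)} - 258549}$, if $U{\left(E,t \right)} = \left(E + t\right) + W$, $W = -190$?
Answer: $- \frac{11}{2836683} \approx -3.8778 \cdot 10^{-6}$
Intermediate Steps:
$I{\left(l,c \right)} = c + l$
$U{\left(E,t \right)} = -190 + E + t$ ($U{\left(E,t \right)} = \left(E + t\right) - 190 = -190 + E + t$)
$\frac{1}{U{\left(I{\left(\frac{-6 + 9}{-4 - 7},10 \right)},849 \right)} - 258549} = \frac{1}{\left(-190 + \left(10 + \frac{-6 + 9}{-4 - 7}\right) + 849\right) - 258549} = \frac{1}{\left(-190 + \left(10 + \frac{3}{-11}\right) + 849\right) - 258549} = \frac{1}{\left(-190 + \left(10 + 3 \left(- \frac{1}{11}\right)\right) + 849\right) - 258549} = \frac{1}{\left(-190 + \left(10 - \frac{3}{11}\right) + 849\right) - 258549} = \frac{1}{\left(-190 + \frac{107}{11} + 849\right) - 258549} = \frac{1}{\frac{7356}{11} - 258549} = \frac{1}{- \frac{2836683}{11}} = - \frac{11}{2836683}$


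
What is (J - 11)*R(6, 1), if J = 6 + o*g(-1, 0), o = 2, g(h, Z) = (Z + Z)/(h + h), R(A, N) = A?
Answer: -30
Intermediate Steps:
g(h, Z) = Z/h (g(h, Z) = (2*Z)/((2*h)) = (2*Z)*(1/(2*h)) = Z/h)
J = 6 (J = 6 + 2*(0/(-1)) = 6 + 2*(0*(-1)) = 6 + 2*0 = 6 + 0 = 6)
(J - 11)*R(6, 1) = (6 - 11)*6 = -5*6 = -30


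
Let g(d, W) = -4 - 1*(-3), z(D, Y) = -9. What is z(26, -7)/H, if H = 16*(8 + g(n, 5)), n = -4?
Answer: -9/112 ≈ -0.080357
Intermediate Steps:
g(d, W) = -1 (g(d, W) = -4 + 3 = -1)
H = 112 (H = 16*(8 - 1) = 16*7 = 112)
z(26, -7)/H = -9/112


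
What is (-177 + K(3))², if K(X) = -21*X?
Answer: 57600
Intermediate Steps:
(-177 + K(3))² = (-177 - 21*3)² = (-177 - 63)² = (-240)² = 57600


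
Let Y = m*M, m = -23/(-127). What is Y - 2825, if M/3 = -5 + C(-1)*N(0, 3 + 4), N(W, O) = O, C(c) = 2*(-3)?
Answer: -362018/127 ≈ -2850.5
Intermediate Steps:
C(c) = -6
m = 23/127 (m = -23*(-1/127) = 23/127 ≈ 0.18110)
M = -141 (M = 3*(-5 - 6*(3 + 4)) = 3*(-5 - 6*7) = 3*(-5 - 42) = 3*(-47) = -141)
Y = -3243/127 (Y = (23/127)*(-141) = -3243/127 ≈ -25.535)
Y - 2825 = -3243/127 - 2825 = -362018/127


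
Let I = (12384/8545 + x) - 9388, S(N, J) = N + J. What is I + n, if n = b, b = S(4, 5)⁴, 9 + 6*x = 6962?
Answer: -85452601/51270 ≈ -1666.7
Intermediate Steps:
x = 6953/6 (x = -3/2 + (⅙)*6962 = -3/2 + 3481/3 = 6953/6 ≈ 1158.8)
S(N, J) = J + N
b = 6561 (b = (5 + 4)⁴ = 9⁴ = 6561)
I = -421835071/51270 (I = (12384/8545 + 6953/6) - 9388 = 59487689/51270 - 9388 = -421835071/51270 ≈ -8227.7)
n = 6561
I + n = -421835071/51270 + 6561 = -85452601/51270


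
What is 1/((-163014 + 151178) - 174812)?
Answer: -1/186648 ≈ -5.3577e-6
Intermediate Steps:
1/((-163014 + 151178) - 174812) = 1/(-11836 - 174812) = 1/(-186648) = -1/186648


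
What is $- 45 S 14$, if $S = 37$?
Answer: $-23310$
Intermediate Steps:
$- 45 S 14 = \left(-45\right) 37 \cdot 14 = \left(-1665\right) 14 = -23310$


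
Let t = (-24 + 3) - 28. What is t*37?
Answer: -1813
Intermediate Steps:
t = -49 (t = -21 - 28 = -49)
t*37 = -49*37 = -1813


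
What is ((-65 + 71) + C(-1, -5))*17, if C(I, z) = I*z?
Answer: 187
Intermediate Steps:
((-65 + 71) + C(-1, -5))*17 = ((-65 + 71) - 1*(-5))*17 = (6 + 5)*17 = 11*17 = 187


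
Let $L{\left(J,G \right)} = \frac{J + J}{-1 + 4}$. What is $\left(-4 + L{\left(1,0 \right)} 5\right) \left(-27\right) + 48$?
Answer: $66$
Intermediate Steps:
$L{\left(J,G \right)} = \frac{2 J}{3}$
$\left(-4 + L{\left(1,0 \right)} 5\right) \left(-27\right) + 48 = \left(-4 + \frac{2}{3} \cdot 1 \cdot 5\right) \left(-27\right) + 48 = \left(-4 + \frac{2}{3} \cdot 5\right) \left(-27\right) + 48 = \left(-4 + \frac{10}{3}\right) \left(-27\right) + 48 = \left(- \frac{2}{3}\right) \left(-27\right) + 48 = 18 + 48 = 66$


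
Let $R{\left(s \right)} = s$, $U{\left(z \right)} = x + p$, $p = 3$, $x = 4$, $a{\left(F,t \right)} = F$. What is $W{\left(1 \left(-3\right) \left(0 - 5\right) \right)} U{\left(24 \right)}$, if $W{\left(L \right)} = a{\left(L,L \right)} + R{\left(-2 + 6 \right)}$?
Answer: $133$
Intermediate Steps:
$U{\left(z \right)} = 7$ ($U{\left(z \right)} = 4 + 3 = 7$)
$W{\left(L \right)} = 4 + L$ ($W{\left(L \right)} = L + \left(-2 + 6\right) = L + 4 = 4 + L$)
$W{\left(1 \left(-3\right) \left(0 - 5\right) \right)} U{\left(24 \right)} = \left(4 + 1 \left(-3\right) \left(0 - 5\right)\right) 7 = \left(4 - 3 \left(0 - 5\right)\right) 7 = \left(4 - -15\right) 7 = \left(4 + 15\right) 7 = 19 \cdot 7 = 133$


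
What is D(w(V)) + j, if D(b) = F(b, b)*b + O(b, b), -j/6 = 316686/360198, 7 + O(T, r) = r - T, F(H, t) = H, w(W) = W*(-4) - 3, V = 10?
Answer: 36754700/20011 ≈ 1836.7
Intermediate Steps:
w(W) = -3 - 4*W (w(W) = -4*W - 3 = -3 - 4*W)
O(T, r) = -7 + r - T (O(T, r) = -7 + (r - T) = -7 + r - T)
j = -105562/20011 (j = -1900116/360198 = -6*52781/60033 = -105562/20011 ≈ -5.2752)
D(b) = -7 + b**2 (D(b) = b*b + (-7 + b - b) = b**2 - 7 = -7 + b**2)
D(w(V)) + j = (-7 + (-3 - 4*10)**2) - 105562/20011 = (-7 + (-3 - 40)**2) - 105562/20011 = (-7 + (-43)**2) - 105562/20011 = (-7 + 1849) - 105562/20011 = 1842 - 105562/20011 = 36754700/20011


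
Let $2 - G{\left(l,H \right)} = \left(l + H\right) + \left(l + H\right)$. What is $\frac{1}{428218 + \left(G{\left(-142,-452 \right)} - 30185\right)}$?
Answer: $\frac{1}{399223} \approx 2.5049 \cdot 10^{-6}$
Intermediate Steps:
$G{\left(l,H \right)} = 2 - 2 H - 2 l$ ($G{\left(l,H \right)} = 2 - \left(\left(l + H\right) + \left(l + H\right)\right) = 2 - \left(\left(H + l\right) + \left(H + l\right)\right) = 2 - \left(2 H + 2 l\right) = 2 - 2 H - 2 l$)
$\frac{1}{428218 + \left(G{\left(-142,-452 \right)} - 30185\right)} = \frac{1}{428218 - 28995} = \frac{1}{399223}$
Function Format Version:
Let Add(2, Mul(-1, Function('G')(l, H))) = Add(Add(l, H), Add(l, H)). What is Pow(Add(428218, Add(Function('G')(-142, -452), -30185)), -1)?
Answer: Rational(1, 399223) ≈ 2.5049e-6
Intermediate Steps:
Function('G')(l, H) = Add(2, Mul(-2, H), Mul(-2, l)) (Function('G')(l, H) = Add(2, Mul(-1, Add(Add(l, H), Add(l, H)))) = Add(2, Mul(-1, Add(Add(H, l), Add(H, l)))) = Add(2, Mul(-1, Add(Mul(2, H), Mul(2, l)))) = Add(2, Add(Mul(-2, H), Mul(-2, l))) = Add(2, Mul(-2, H), Mul(-2, l)))
Pow(Add(428218, Add(Function('G')(-142, -452), -30185)), -1) = Pow(Add(428218, Add(Add(2, Mul(-2, -452), Mul(-2, -142)), -30185)), -1) = Pow(Add(428218, Add(Add(2, 904, 284), -30185)), -1) = Pow(Add(428218, Add(1190, -30185)), -1) = Pow(Add(428218, -28995), -1) = Pow(399223, -1) = Rational(1, 399223)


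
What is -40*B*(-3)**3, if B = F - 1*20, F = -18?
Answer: -41040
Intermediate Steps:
B = -38 (B = -18 - 1*20 = -18 - 20 = -38)
-40*B*(-3)**3 = -40*(-38)*(-3)**3 = 1520*(-27) = -41040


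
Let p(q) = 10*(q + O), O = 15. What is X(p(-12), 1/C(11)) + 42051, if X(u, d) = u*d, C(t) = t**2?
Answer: 5088201/121 ≈ 42051.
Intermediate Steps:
p(q) = 150 + 10*q (p(q) = 10*(q + 15) = 10*(15 + q) = 150 + 10*q)
X(u, d) = d*u
X(p(-12), 1/C(11)) + 42051 = (150 + 10*(-12))/(11**2) + 42051 = (150 - 120)/121 + 42051 = (1/121)*30 + 42051 = 30/121 + 42051 = 5088201/121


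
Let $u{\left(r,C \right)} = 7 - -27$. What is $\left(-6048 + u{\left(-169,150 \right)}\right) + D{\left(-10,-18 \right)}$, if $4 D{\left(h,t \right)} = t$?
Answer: $- \frac{12037}{2} \approx -6018.5$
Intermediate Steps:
$D{\left(h,t \right)} = \frac{t}{4}$
$u{\left(r,C \right)} = 34$ ($u{\left(r,C \right)} = 7 + 27 = 34$)
$\left(-6048 + u{\left(-169,150 \right)}\right) + D{\left(-10,-18 \right)} = \left(-6048 + 34\right) + \frac{1}{4} \left(-18\right) = -6014 - \frac{9}{2} = - \frac{12037}{2}$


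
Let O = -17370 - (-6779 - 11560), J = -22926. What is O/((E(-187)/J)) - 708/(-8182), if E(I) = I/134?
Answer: 716370055602/45001 ≈ 1.5919e+7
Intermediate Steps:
E(I) = I/134 (E(I) = I*(1/134) = I/134)
O = 969 (O = -17370 - 1*(-18339) = -17370 + 18339 = 969)
O/((E(-187)/J)) - 708/(-8182) = 969/((((1/134)*(-187))/(-22926))) - 708/(-8182) = 969/((-187/134*(-1/22926))) - 708*(-1/8182) = 969/(187/3072084) + 354/4091 = 969*(3072084/187) + 354/4091 = 175108788/11 + 354/4091 = 716370055602/45001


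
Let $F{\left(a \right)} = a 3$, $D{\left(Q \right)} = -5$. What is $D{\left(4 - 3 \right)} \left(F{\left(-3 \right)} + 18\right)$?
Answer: $-45$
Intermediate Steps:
$F{\left(a \right)} = 3 a$
$D{\left(4 - 3 \right)} \left(F{\left(-3 \right)} + 18\right) = - 5 \left(3 \left(-3\right) + 18\right) = - 5 \left(-9 + 18\right) = \left(-5\right) 9 = -45$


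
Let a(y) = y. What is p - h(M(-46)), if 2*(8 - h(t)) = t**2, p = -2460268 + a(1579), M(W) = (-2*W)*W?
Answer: 6496215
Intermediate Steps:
M(W) = -2*W**2
p = -2458689 (p = -2460268 + 1579 = -2458689)
h(t) = 8 - t**2/2
p - h(M(-46)) = -2458689 - (8 - (-2*(-46)**2)**2/2) = -2458689 - (8 - (-2*2116)**2/2) = -2458689 - (8 - 1/2*(-4232)**2) = -2458689 - (8 - 1/2*17909824) = -2458689 - (8 - 8954912) = -2458689 - 1*(-8954904) = -2458689 + 8954904 = 6496215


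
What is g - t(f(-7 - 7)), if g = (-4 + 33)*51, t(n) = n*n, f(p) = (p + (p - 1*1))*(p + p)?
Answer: -657865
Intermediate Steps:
f(p) = 2*p*(-1 + 2*p) (f(p) = (p + (p - 1))*(2*p) = (p + (-1 + p))*(2*p) = (-1 + 2*p)*(2*p) = 2*p*(-1 + 2*p))
t(n) = n**2
g = 1479 (g = 29*51 = 1479)
g - t(f(-7 - 7)) = 1479 - (2*(-7 - 7)*(-1 + 2*(-7 - 7)))**2 = 1479 - (2*(-14)*(-1 + 2*(-14)))**2 = 1479 - (2*(-14)*(-1 - 28))**2 = 1479 - (2*(-14)*(-29))**2 = 1479 - 1*812**2 = 1479 - 1*659344 = 1479 - 659344 = -657865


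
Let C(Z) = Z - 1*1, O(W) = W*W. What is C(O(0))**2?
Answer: 1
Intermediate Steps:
O(W) = W**2
C(Z) = -1 + Z (C(Z) = Z - 1 = -1 + Z)
C(O(0))**2 = (-1 + 0**2)**2 = (-1 + 0)**2 = (-1)**2 = 1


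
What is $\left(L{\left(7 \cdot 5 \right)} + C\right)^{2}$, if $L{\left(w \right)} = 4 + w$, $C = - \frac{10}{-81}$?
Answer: $\frac{10042561}{6561} \approx 1530.6$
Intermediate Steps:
$C = \frac{10}{81}$ ($C = \left(-10\right) \left(- \frac{1}{81}\right) = \frac{10}{81} \approx 0.12346$)
$\left(L{\left(7 \cdot 5 \right)} + C\right)^{2} = \left(\left(4 + 7 \cdot 5\right) + \frac{10}{81}\right)^{2} = \left(\left(4 + 35\right) + \frac{10}{81}\right)^{2} = \left(39 + \frac{10}{81}\right)^{2} = \left(\frac{3169}{81}\right)^{2} = \frac{10042561}{6561}$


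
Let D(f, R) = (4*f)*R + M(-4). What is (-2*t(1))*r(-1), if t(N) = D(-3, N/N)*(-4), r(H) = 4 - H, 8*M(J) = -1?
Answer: -485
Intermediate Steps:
M(J) = -1/8 (M(J) = (1/8)*(-1) = -1/8)
D(f, R) = -1/8 + 4*R*f (D(f, R) = (4*f)*R - 1/8 = 4*R*f - 1/8 = -1/8 + 4*R*f)
t(N) = 97/2 (t(N) = (-1/8 + 4*(N/N)*(-3))*(-4) = (-1/8 + 4*1*(-3))*(-4) = (-1/8 - 12)*(-4) = -97/8*(-4) = 97/2)
(-2*t(1))*r(-1) = (-2*97/2)*(4 - 1*(-1)) = -97*(4 + 1) = -97*5 = -485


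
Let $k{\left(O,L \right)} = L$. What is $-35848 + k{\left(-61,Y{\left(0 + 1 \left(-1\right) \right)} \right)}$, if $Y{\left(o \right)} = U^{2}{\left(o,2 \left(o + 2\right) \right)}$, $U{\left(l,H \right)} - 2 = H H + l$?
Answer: $-35823$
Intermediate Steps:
$U{\left(l,H \right)} = 2 + l + H^{2}$ ($U{\left(l,H \right)} = 2 + \left(H H + l\right) = 2 + \left(H^{2} + l\right) = 2 + \left(l + H^{2}\right) = 2 + l + H^{2}$)
$Y{\left(o \right)} = \left(2 + o + \left(4 + 2 o\right)^{2}\right)^{2}$ ($Y{\left(o \right)} = \left(2 + o + \left(2 \left(o + 2\right)\right)^{2}\right)^{2} = \left(2 + o + \left(2 \left(2 + o\right)\right)^{2}\right)^{2} = \left(2 + o + \left(4 + 2 o\right)^{2}\right)^{2}$)
$-35848 + k{\left(-61,Y{\left(0 + 1 \left(-1\right) \right)} \right)} = -35848 + \left(2 + \left(0 + 1 \left(-1\right)\right) + 4 \left(2 + \left(0 + 1 \left(-1\right)\right)\right)^{2}\right)^{2} = -35848 + \left(2 + \left(0 - 1\right) + 4 \left(2 + \left(0 - 1\right)\right)^{2}\right)^{2} = -35848 + \left(2 - 1 + 4 \left(2 - 1\right)^{2}\right)^{2} = -35848 + \left(2 - 1 + 4 \cdot 1^{2}\right)^{2} = -35848 + \left(2 - 1 + 4 \cdot 1\right)^{2} = -35848 + \left(2 - 1 + 4\right)^{2} = -35848 + 5^{2} = -35848 + 25 = -35823$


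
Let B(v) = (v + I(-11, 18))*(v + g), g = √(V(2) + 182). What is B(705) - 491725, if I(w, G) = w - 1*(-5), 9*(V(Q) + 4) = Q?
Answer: 1070 + 466*√401 ≈ 10402.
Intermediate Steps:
V(Q) = -4 + Q/9
I(w, G) = 5 + w (I(w, G) = w + 5 = 5 + w)
g = 2*√401/3 (g = √((-4 + (⅑)*2) + 182) = √((-4 + 2/9) + 182) = √(-34/9 + 182) = √(1604/9) = 2*√401/3 ≈ 13.350)
B(v) = (-6 + v)*(v + 2*√401/3) (B(v) = (v + (5 - 11))*(v + 2*√401/3) = (v - 6)*(v + 2*√401/3) = (-6 + v)*(v + 2*√401/3))
B(705) - 491725 = (705² - 6*705 - 4*√401 + (⅔)*705*√401) - 491725 = (497025 - 4230 - 4*√401 + 470*√401) - 491725 = (492795 + 466*√401) - 491725 = 1070 + 466*√401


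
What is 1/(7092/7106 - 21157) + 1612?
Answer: 121169643747/75167275 ≈ 1612.0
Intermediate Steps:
1/(7092/7106 - 21157) + 1612 = 1/(7092*(1/7106) - 21157) + 1612 = 1/(3546/3553 - 21157) + 1612 = 1/(-75167275/3553) + 1612 = -3553/75167275 + 1612 = 121169643747/75167275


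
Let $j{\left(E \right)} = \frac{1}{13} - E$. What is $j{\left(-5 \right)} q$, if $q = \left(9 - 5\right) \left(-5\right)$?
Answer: $- \frac{1320}{13} \approx -101.54$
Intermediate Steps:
$j{\left(E \right)} = \frac{1}{13} - E$
$q = -20$ ($q = 4 \left(-5\right) = -20$)
$j{\left(-5 \right)} q = \left(\frac{1}{13} - -5\right) \left(-20\right) = \left(\frac{1}{13} + 5\right) \left(-20\right) = \frac{66}{13} \left(-20\right) = - \frac{1320}{13}$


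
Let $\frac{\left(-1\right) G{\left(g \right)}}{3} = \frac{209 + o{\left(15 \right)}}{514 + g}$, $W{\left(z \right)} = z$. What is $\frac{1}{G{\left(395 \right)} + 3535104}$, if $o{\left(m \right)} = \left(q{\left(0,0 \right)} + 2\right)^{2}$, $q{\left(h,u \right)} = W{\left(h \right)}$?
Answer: $\frac{101}{357045433} \approx 2.8288 \cdot 10^{-7}$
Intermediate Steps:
$q{\left(h,u \right)} = h$
$o{\left(m \right)} = 4$ ($o{\left(m \right)} = \left(0 + 2\right)^{2} = 2^{2} = 4$)
$G{\left(g \right)} = - \frac{639}{514 + g}$ ($G{\left(g \right)} = - 3 \frac{209 + 4}{514 + g} = - 3 \frac{213}{514 + g} = - \frac{639}{514 + g}$)
$\frac{1}{G{\left(395 \right)} + 3535104} = \frac{1}{- \frac{639}{514 + 395} + 3535104} = \frac{1}{- \frac{639}{909} + 3535104} = \frac{1}{\left(-639\right) \frac{1}{909} + 3535104} = \frac{1}{- \frac{71}{101} + 3535104} = \frac{1}{\frac{357045433}{101}} = \frac{101}{357045433}$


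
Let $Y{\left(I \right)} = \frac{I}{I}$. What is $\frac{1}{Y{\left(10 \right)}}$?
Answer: $1$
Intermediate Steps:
$Y{\left(I \right)} = 1$
$\frac{1}{Y{\left(10 \right)}} = 1^{-1} = 1$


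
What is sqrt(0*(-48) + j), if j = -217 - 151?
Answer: 4*I*sqrt(23) ≈ 19.183*I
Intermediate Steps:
j = -368
sqrt(0*(-48) + j) = sqrt(0*(-48) - 368) = sqrt(0 - 368) = sqrt(-368) = 4*I*sqrt(23)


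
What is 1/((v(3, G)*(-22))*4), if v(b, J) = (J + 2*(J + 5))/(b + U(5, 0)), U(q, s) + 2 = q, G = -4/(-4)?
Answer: -3/572 ≈ -0.0052448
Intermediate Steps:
G = 1 (G = -4*(-1/4) = 1)
U(q, s) = -2 + q
v(b, J) = (10 + 3*J)/(3 + b) (v(b, J) = (J + 2*(J + 5))/(b + (-2 + 5)) = (J + 2*(5 + J))/(b + 3) = (J + (10 + 2*J))/(3 + b) = (10 + 3*J)/(3 + b))
1/((v(3, G)*(-22))*4) = 1/((((10 + 3*1)/(3 + 3))*(-22))*4) = 1/((((10 + 3)/6)*(-22))*4) = 1/((((1/6)*13)*(-22))*4) = 1/(((13/6)*(-22))*4) = 1/(-143/3*4) = 1/(-572/3) = -3/572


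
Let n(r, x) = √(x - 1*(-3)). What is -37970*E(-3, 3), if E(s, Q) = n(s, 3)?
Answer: -37970*√6 ≈ -93007.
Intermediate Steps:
n(r, x) = √(3 + x) (n(r, x) = √(x + 3) = √(3 + x))
E(s, Q) = √6 (E(s, Q) = √(3 + 3) = √6)
-37970*E(-3, 3) = -37970*√6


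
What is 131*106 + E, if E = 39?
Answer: 13925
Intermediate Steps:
131*106 + E = 131*106 + 39 = 13886 + 39 = 13925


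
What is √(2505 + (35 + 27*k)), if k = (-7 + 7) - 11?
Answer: √2243 ≈ 47.360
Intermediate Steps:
k = -11 (k = 0 - 11 = -11)
√(2505 + (35 + 27*k)) = √(2505 + (35 + 27*(-11))) = √(2505 + (35 - 297)) = √(2505 - 262) = √2243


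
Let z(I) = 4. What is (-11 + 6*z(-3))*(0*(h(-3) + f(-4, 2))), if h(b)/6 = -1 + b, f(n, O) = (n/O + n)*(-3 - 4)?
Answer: 0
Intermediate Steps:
f(n, O) = -7*n - 7*n/O (f(n, O) = (n + n/O)*(-7) = -7*n - 7*n/O)
h(b) = -6 + 6*b (h(b) = 6*(-1 + b) = -6 + 6*b)
(-11 + 6*z(-3))*(0*(h(-3) + f(-4, 2))) = (-11 + 6*4)*(0*((-6 + 6*(-3)) - 7*(-4)*(1 + 2)/2)) = (-11 + 24)*(0*((-6 - 18) - 7*(-4)*½*3)) = 13*(0*(-24 + 42)) = 13*(0*18) = 13*0 = 0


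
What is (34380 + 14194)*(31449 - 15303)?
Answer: 784275804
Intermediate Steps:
(34380 + 14194)*(31449 - 15303) = 48574*16146 = 784275804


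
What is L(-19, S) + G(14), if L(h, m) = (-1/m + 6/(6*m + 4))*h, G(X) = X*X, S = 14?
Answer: 60387/308 ≈ 196.06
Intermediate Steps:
G(X) = X²
L(h, m) = h*(-1/m + 6/(4 + 6*m)) (L(h, m) = (-1/m + 6/(4 + 6*m))*h = h*(-1/m + 6/(4 + 6*m)))
L(-19, S) + G(14) = -2*(-19)/(14*(2 + 3*14)) + 14² = -2*(-19)*1/14/(2 + 42) + 196 = -2*(-19)*1/14/44 + 196 = -2*(-19)*1/14*1/44 + 196 = 19/308 + 196 = 60387/308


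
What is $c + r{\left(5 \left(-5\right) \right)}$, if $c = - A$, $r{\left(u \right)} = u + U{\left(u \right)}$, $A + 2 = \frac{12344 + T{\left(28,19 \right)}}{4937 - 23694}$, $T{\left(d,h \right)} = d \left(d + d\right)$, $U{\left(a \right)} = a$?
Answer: $- \frac{886424}{18757} \approx -47.258$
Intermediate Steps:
$T{\left(d,h \right)} = 2 d^{2}$ ($T{\left(d,h \right)} = d 2 d = 2 d^{2}$)
$A = - \frac{51426}{18757}$ ($A = -2 + \frac{12344 + 2 \cdot 28^{2}}{4937 - 23694} = -2 + \frac{12344 + 2 \cdot 784}{-18757} = -2 + \left(12344 + 1568\right) \left(- \frac{1}{18757}\right) = -2 + 13912 \left(- \frac{1}{18757}\right) = -2 - \frac{13912}{18757} = - \frac{51426}{18757} \approx -2.7417$)
$r{\left(u \right)} = 2 u$ ($r{\left(u \right)} = u + u = 2 u$)
$c = \frac{51426}{18757}$ ($c = \left(-1\right) \left(- \frac{51426}{18757}\right) = \frac{51426}{18757} \approx 2.7417$)
$c + r{\left(5 \left(-5\right) \right)} = \frac{51426}{18757} + 2 \cdot 5 \left(-5\right) = \frac{51426}{18757} + 2 \left(-25\right) = \frac{51426}{18757} - 50 = - \frac{886424}{18757}$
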